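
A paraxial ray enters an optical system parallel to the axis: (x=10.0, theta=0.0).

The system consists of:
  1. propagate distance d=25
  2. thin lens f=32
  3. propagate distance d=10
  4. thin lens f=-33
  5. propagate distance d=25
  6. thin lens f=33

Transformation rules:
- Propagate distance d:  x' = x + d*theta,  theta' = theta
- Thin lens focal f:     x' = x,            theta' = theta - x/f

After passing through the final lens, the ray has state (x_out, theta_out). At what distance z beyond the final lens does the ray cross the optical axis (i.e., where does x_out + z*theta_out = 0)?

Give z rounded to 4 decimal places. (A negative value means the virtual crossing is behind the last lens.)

Initial: x=10.0000 theta=0.0000
After 1 (propagate distance d=25): x=10.0000 theta=0.0000
After 2 (thin lens f=32): x=10.0000 theta=-0.3125
After 3 (propagate distance d=10): x=6.8750 theta=-0.3125
After 4 (thin lens f=-33): x=6.8750 theta=-5/48 (≈-0.1042)
After 5 (propagate distance d=25): x=205/48 (≈4.2708) theta=-5/48 (≈-0.1042)
After 6 (thin lens f=33): x=205/48 (≈4.2708) theta=-185/792 (≈-0.2336)
z_focus = -x_out/theta_out = -(205/48)/(-185/792) = 1353/74 ≈ 18.2838
Rounded to 4 decimal places: z = 18.2838

Answer: 18.2838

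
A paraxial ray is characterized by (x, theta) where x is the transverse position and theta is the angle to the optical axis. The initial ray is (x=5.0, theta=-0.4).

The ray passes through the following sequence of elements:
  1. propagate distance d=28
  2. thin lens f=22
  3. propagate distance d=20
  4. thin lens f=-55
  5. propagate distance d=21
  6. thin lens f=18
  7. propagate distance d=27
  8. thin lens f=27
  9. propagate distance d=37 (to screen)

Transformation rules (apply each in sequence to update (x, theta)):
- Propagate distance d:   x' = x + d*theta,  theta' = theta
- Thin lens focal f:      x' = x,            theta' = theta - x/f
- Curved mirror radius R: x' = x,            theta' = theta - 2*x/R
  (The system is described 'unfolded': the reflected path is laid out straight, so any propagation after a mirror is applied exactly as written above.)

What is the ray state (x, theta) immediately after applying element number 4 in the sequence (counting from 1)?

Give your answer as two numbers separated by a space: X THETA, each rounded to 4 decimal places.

Initial: x=5.0000 theta=-0.4000
After 1 (propagate distance d=28): x=-6.2000 theta=-0.4000
After 2 (thin lens f=22): x=-6.2000 theta=-13/110 (≈-0.1182)
After 3 (propagate distance d=20): x=-471/55 (≈-8.5636) theta=-13/110 (≈-0.1182)
After 4 (thin lens f=-55): x=-471/55 (≈-8.5636) theta=-1657/6050 (≈-0.2739)
Rounded to 4 decimal places: x = -8.5636, theta = -0.2739

Answer: -8.5636 -0.2739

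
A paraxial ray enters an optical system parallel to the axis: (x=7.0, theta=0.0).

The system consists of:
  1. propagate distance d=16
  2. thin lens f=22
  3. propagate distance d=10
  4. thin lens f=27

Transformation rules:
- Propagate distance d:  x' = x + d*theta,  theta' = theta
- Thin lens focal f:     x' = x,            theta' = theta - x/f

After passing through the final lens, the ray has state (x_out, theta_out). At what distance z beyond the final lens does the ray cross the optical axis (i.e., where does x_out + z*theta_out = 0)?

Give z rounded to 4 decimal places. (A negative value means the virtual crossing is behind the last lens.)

Answer: 8.3077

Derivation:
Initial: x=7.0000 theta=0.0000
After 1 (propagate distance d=16): x=7.0000 theta=0.0000
After 2 (thin lens f=22): x=7.0000 theta=-7/22 (≈-0.3182)
After 3 (propagate distance d=10): x=42/11 (≈3.8182) theta=-7/22 (≈-0.3182)
After 4 (thin lens f=27): x=42/11 (≈3.8182) theta=-91/198 (≈-0.4596)
z_focus = -x_out/theta_out = -(42/11)/(-91/198) = 108/13 ≈ 8.3077
Rounded to 4 decimal places: z = 8.3077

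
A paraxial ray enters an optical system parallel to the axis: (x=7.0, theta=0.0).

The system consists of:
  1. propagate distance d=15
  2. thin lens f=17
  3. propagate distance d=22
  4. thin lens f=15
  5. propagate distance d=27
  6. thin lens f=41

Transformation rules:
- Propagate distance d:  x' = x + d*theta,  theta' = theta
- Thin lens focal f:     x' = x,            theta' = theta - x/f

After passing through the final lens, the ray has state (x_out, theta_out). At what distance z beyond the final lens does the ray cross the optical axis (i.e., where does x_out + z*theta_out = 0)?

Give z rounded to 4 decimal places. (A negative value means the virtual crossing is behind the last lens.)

Initial: x=7.0000 theta=0.0000
After 1 (propagate distance d=15): x=7.0000 theta=0.0000
After 2 (thin lens f=17): x=7.0000 theta=-7/17 (≈-0.4118)
After 3 (propagate distance d=22): x=-35/17 (≈-2.0588) theta=-7/17 (≈-0.4118)
After 4 (thin lens f=15): x=-35/17 (≈-2.0588) theta=-14/51 (≈-0.2745)
After 5 (propagate distance d=27): x=-161/17 (≈-9.4706) theta=-14/51 (≈-0.2745)
After 6 (thin lens f=41): x=-161/17 (≈-9.4706) theta=-91/2091 (≈-0.0435)
z_focus = -x_out/theta_out = -(-161/17)/(-91/2091) = -2829/13 ≈ -217.6154
Rounded to 4 decimal places: z = -217.6154

Answer: -217.6154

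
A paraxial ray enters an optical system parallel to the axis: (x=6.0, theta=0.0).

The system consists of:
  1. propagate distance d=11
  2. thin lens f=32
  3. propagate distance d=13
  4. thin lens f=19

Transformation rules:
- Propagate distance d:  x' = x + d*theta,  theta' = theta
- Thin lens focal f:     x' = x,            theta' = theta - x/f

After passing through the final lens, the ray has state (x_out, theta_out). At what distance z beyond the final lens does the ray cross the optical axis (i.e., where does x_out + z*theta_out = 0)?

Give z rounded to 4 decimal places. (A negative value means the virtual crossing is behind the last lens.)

Answer: 9.5000

Derivation:
Initial: x=6.0000 theta=0.0000
After 1 (propagate distance d=11): x=6.0000 theta=0.0000
After 2 (thin lens f=32): x=6.0000 theta=-0.1875
After 3 (propagate distance d=13): x=3.5625 theta=-0.1875
After 4 (thin lens f=19): x=3.5625 theta=-0.3750
z_focus = -x_out/theta_out = -(3.5625)/(-0.3750) = 9.5000
Rounded to 4 decimal places: z = 9.5000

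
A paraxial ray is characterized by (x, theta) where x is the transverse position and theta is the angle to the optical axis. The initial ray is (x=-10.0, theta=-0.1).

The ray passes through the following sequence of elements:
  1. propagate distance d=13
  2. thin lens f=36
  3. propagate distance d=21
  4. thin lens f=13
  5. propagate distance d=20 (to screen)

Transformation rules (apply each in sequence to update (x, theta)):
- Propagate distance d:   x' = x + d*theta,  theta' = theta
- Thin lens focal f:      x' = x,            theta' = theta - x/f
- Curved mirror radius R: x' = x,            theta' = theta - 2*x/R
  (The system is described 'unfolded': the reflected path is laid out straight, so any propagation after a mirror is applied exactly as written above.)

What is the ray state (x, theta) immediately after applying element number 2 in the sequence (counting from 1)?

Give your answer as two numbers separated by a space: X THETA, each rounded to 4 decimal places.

Answer: -11.3000 0.2139

Derivation:
Initial: x=-10.0000 theta=-0.1000
After 1 (propagate distance d=13): x=-11.3000 theta=-0.1000
After 2 (thin lens f=36): x=-11.3000 theta=77/360 (≈0.2139)
Rounded to 4 decimal places: x = -11.3000, theta = 0.2139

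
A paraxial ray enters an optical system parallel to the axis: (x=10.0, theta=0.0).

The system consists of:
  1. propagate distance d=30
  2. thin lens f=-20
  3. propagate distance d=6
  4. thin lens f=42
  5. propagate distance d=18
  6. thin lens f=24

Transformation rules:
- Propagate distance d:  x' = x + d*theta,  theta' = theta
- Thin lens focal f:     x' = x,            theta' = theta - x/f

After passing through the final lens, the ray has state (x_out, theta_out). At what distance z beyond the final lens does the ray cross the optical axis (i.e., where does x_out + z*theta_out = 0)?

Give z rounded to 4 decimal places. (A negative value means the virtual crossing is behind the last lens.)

Answer: 33.2530

Derivation:
Initial: x=10.0000 theta=0.0000
After 1 (propagate distance d=30): x=10.0000 theta=0.0000
After 2 (thin lens f=-20): x=10.0000 theta=0.5000
After 3 (propagate distance d=6): x=13.0000 theta=0.5000
After 4 (thin lens f=42): x=13.0000 theta=4/21 (≈0.1905)
After 5 (propagate distance d=18): x=115/7 (≈16.4286) theta=4/21 (≈0.1905)
After 6 (thin lens f=24): x=115/7 (≈16.4286) theta=-83/168 (≈-0.4940)
z_focus = -x_out/theta_out = -(115/7)/(-83/168) = 2760/83 ≈ 33.2530
Rounded to 4 decimal places: z = 33.2530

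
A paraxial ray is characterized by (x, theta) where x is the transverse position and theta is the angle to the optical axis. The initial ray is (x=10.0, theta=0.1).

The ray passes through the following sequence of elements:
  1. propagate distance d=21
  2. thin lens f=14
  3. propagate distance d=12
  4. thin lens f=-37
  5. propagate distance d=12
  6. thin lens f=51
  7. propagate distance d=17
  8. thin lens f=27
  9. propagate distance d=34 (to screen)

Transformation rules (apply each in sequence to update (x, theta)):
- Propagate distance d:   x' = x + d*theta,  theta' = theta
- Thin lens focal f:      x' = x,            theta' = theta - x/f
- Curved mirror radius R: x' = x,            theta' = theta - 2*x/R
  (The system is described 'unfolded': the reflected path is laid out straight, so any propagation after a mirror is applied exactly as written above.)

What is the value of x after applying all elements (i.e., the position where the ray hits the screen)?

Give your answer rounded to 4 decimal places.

Answer: -15.8314

Derivation:
Initial: x=10.0000 theta=0.1000
After 1 (propagate distance d=21): x=12.1000 theta=0.1000
After 2 (thin lens f=14): x=12.1000 theta=-107/140 (≈-0.7643)
After 3 (propagate distance d=12): x=41/14 (≈2.9286) theta=-107/140 (≈-0.7643)
After 4 (thin lens f=-37): x=41/14 (≈2.9286) theta=-507/740 (≈-0.6851)
After 5 (propagate distance d=12): x=-13709/2590 (≈-5.2931) theta=-507/740 (≈-0.6851)
After 6 (thin lens f=51): x=-13709/2590 (≈-5.2931) theta=-153581/264180 (≈-0.5813)
After 7 (propagate distance d=17): x=-47167/3108 (≈-15.1760) theta=-153581/264180 (≈-0.5813)
After 8 (thin lens f=27): x=-47167/3108 (≈-15.1760) theta=-929/48195 (≈-0.0193)
After 9 (propagate distance d=34 (to screen)): x=-6642529/419580 (≈-15.8314) theta=-929/48195 (≈-0.0193)
Rounded to 4 decimal places: x = -15.8314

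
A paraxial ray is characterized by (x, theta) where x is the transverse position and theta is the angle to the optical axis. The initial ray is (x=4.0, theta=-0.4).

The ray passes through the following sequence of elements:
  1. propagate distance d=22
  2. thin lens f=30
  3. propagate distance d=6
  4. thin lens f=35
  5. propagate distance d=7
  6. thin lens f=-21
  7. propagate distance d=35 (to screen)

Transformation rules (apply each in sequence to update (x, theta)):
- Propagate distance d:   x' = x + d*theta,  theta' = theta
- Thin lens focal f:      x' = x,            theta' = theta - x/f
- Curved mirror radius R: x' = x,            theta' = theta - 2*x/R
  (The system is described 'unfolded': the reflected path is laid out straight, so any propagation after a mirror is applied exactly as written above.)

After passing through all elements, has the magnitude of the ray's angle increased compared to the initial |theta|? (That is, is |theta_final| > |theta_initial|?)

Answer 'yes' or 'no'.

Initial: x=4.0000 theta=-0.4000
After 1 (propagate distance d=22): x=-4.8000 theta=-0.4000
After 2 (thin lens f=30): x=-4.8000 theta=-0.2400
After 3 (propagate distance d=6): x=-6.2400 theta=-0.2400
After 4 (thin lens f=35): x=-6.2400 theta=-54/875 (≈-0.0617)
After 5 (propagate distance d=7): x=-6.6720 theta=-54/875 (≈-0.0617)
After 6 (thin lens f=-21): x=-6.6720 theta=-332/875 (≈-0.3794)
After 7 (propagate distance d=35 (to screen)): x=-19.9520 theta=-332/875 (≈-0.3794)
|theta_initial|=0.4000 |theta_final|=332/875 (≈0.3794) -> not increased

Answer: no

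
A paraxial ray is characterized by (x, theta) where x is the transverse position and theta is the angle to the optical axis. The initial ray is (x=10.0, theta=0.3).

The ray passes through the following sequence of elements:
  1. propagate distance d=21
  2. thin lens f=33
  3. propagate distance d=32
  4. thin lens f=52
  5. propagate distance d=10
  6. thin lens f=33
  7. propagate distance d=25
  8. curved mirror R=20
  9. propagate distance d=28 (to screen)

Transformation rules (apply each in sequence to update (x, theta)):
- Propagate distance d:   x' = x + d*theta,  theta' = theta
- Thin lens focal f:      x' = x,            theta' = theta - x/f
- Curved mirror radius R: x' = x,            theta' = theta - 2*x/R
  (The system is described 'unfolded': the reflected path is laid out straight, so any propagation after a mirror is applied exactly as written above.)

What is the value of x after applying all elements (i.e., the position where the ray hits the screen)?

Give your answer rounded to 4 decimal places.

Initial: x=10.0000 theta=0.3000
After 1 (propagate distance d=21): x=16.3000 theta=0.3000
After 2 (thin lens f=33): x=16.3000 theta=-32/165 (≈-0.1939)
After 3 (propagate distance d=32): x=3331/330 (≈10.0939) theta=-32/165 (≈-0.1939)
After 4 (thin lens f=52): x=3331/330 (≈10.0939) theta=-6659/17160 (≈-0.3881)
After 5 (propagate distance d=10): x=53311/8580 (≈6.2134) theta=-6659/17160 (≈-0.3881)
After 6 (thin lens f=33): x=53311/8580 (≈6.2134) theta=-326369/566280 (≈-0.5763)
After 7 (propagate distance d=25): x=-4640699/566280 (≈-8.1951) theta=-326369/566280 (≈-0.5763)
After 8 (curved mirror R=20): x=-4640699/566280 (≈-8.1951) theta=153001/629200 (≈0.2432)
After 9 (propagate distance d=28 (to screen)): x=-3925369/2831400 (≈-1.3864) theta=153001/629200 (≈0.2432)
Rounded to 4 decimal places: x = -1.3864

Answer: -1.3864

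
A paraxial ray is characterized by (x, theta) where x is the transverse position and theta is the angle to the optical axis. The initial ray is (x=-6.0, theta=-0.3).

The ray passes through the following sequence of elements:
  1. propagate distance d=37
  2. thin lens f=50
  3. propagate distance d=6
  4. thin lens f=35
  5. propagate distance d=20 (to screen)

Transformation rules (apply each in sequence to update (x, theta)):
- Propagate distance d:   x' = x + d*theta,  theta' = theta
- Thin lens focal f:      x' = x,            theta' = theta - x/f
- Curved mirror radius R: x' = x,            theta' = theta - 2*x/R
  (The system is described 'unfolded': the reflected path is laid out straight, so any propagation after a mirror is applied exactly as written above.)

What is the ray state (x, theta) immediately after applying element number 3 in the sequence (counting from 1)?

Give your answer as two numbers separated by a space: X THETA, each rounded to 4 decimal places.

Answer: -16.8480 0.0420

Derivation:
Initial: x=-6.0000 theta=-0.3000
After 1 (propagate distance d=37): x=-17.1000 theta=-0.3000
After 2 (thin lens f=50): x=-17.1000 theta=0.0420
After 3 (propagate distance d=6): x=-16.8480 theta=0.0420
Rounded to 4 decimal places: x = -16.8480, theta = 0.0420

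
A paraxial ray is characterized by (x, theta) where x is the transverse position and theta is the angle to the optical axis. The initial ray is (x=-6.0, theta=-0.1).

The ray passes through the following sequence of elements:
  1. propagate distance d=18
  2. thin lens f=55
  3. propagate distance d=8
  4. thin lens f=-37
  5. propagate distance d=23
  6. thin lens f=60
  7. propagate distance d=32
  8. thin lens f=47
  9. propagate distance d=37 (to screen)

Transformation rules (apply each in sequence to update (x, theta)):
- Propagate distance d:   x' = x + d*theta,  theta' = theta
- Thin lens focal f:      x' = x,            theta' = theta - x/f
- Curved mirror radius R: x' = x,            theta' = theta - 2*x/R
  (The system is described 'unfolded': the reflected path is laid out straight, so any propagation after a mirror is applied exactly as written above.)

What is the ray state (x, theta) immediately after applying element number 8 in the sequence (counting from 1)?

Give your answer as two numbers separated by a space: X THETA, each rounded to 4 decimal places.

Initial: x=-6.0000 theta=-0.1000
After 1 (propagate distance d=18): x=-7.8000 theta=-0.1000
After 2 (thin lens f=55): x=-7.8000 theta=23/550 (≈0.0418)
After 3 (propagate distance d=8): x=-2053/275 (≈-7.4655) theta=23/550 (≈0.0418)
After 4 (thin lens f=-37): x=-2053/275 (≈-7.4655) theta=-651/4070 (≈-0.1600)
After 5 (propagate distance d=23): x=-20617/1850 (≈-11.1443) theta=-651/4070 (≈-0.1600)
After 6 (thin lens f=60): x=-20617/1850 (≈-11.1443) theta=851/33000 (≈0.0258)
After 7 (propagate distance d=32): x=-3149909/305250 (≈-10.3191) theta=851/33000 (≈0.0258)
After 8 (thin lens f=47): x=-3149909/305250 (≈-10.3191) theta=187727/765160 (≈0.2453)
Rounded to 4 decimal places: x = -10.3191, theta = 0.2453

Answer: -10.3191 0.2453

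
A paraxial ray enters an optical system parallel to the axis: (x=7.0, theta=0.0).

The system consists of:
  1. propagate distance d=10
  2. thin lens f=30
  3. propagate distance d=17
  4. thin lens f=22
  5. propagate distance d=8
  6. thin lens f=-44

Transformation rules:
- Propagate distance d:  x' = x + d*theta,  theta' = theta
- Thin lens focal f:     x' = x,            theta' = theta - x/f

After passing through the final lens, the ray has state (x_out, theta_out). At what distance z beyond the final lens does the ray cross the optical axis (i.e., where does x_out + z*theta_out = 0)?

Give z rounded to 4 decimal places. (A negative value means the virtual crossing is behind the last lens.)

Answer: 0.1721

Derivation:
Initial: x=7.0000 theta=0.0000
After 1 (propagate distance d=10): x=7.0000 theta=0.0000
After 2 (thin lens f=30): x=7.0000 theta=-7/30 (≈-0.2333)
After 3 (propagate distance d=17): x=91/30 (≈3.0333) theta=-7/30 (≈-0.2333)
After 4 (thin lens f=22): x=91/30 (≈3.0333) theta=-49/132 (≈-0.3712)
After 5 (propagate distance d=8): x=7/110 (≈0.0636) theta=-49/132 (≈-0.3712)
After 6 (thin lens f=-44): x=7/110 (≈0.0636) theta=-5369/14520 (≈-0.3698)
z_focus = -x_out/theta_out = -(7/110)/(-5369/14520) = 132/767 ≈ 0.1721
Rounded to 4 decimal places: z = 0.1721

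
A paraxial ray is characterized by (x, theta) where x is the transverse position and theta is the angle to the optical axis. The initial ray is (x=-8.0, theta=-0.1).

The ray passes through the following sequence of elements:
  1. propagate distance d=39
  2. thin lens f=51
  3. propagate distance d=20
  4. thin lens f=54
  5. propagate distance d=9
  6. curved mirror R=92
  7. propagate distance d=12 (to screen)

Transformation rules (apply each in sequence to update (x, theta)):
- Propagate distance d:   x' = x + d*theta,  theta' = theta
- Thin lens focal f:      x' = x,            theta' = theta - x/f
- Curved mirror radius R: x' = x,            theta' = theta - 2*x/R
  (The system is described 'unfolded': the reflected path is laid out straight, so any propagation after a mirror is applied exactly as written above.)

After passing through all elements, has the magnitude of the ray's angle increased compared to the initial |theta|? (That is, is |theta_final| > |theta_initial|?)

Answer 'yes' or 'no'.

Initial: x=-8.0000 theta=-0.1000
After 1 (propagate distance d=39): x=-11.9000 theta=-0.1000
After 2 (thin lens f=51): x=-11.9000 theta=2/15 (≈0.1333)
After 3 (propagate distance d=20): x=-277/30 (≈-9.2333) theta=2/15 (≈0.1333)
After 4 (thin lens f=54): x=-277/30 (≈-9.2333) theta=493/1620 (≈0.3043)
After 5 (propagate distance d=9): x=-1169/180 (≈-6.4944) theta=493/1620 (≈0.3043)
After 6 (curved mirror R=92): x=-1169/180 (≈-6.4944) theta=33199/74520 (≈0.4455)
After 7 (propagate distance d=12 (to screen)): x=-14263/12420 (≈-1.1484) theta=33199/74520 (≈0.4455)
|theta_initial|=0.1000 |theta_final|=33199/74520 (≈0.4455) -> increased

Answer: yes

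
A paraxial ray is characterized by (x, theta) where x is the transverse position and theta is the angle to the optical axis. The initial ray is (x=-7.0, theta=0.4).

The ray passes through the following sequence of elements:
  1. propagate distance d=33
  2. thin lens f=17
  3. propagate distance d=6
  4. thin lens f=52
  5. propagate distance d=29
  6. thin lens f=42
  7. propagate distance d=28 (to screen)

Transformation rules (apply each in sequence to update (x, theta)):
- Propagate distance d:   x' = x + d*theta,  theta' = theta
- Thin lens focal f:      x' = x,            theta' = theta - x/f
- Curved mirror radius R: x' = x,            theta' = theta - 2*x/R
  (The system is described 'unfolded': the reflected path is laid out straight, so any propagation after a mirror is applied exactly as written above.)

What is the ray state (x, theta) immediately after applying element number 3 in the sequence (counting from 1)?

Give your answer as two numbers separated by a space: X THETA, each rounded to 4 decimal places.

Initial: x=-7.0000 theta=0.4000
After 1 (propagate distance d=33): x=6.2000 theta=0.4000
After 2 (thin lens f=17): x=6.2000 theta=3/85 (≈0.0353)
After 3 (propagate distance d=6): x=109/17 (≈6.4118) theta=3/85 (≈0.0353)
Rounded to 4 decimal places: x = 6.4118, theta = 0.0353

Answer: 6.4118 0.0353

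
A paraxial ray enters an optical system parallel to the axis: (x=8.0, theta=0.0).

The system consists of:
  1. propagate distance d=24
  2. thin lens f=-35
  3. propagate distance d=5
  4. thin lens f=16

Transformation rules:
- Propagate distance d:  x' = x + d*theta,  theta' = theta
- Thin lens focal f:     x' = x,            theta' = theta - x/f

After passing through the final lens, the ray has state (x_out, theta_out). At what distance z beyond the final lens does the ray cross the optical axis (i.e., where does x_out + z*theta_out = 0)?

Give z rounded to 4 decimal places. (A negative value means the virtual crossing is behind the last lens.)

Initial: x=8.0000 theta=0.0000
After 1 (propagate distance d=24): x=8.0000 theta=0.0000
After 2 (thin lens f=-35): x=8.0000 theta=8/35 (≈0.2286)
After 3 (propagate distance d=5): x=64/7 (≈9.1429) theta=8/35 (≈0.2286)
After 4 (thin lens f=16): x=64/7 (≈9.1429) theta=-12/35 (≈-0.3429)
z_focus = -x_out/theta_out = -(64/7)/(-12/35) = 80/3 ≈ 26.6667
Rounded to 4 decimal places: z = 26.6667

Answer: 26.6667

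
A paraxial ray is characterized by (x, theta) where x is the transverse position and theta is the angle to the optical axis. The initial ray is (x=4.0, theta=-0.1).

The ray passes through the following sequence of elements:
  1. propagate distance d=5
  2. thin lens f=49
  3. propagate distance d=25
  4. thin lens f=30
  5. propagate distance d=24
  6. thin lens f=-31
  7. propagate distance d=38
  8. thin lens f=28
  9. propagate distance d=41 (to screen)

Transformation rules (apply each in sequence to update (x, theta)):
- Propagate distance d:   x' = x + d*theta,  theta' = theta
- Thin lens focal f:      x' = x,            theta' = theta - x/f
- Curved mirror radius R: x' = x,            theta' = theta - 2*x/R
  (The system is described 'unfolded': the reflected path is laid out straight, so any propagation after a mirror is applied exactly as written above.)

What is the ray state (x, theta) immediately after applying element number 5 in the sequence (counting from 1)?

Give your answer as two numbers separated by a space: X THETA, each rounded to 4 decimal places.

Initial: x=4.0000 theta=-0.1000
After 1 (propagate distance d=5): x=3.5000 theta=-0.1000
After 2 (thin lens f=49): x=3.5000 theta=-6/35 (≈-0.1714)
After 3 (propagate distance d=25): x=-11/14 (≈-0.7857) theta=-6/35 (≈-0.1714)
After 4 (thin lens f=30): x=-11/14 (≈-0.7857) theta=-61/420 (≈-0.1452)
After 5 (propagate distance d=24): x=-299/70 (≈-4.2714) theta=-61/420 (≈-0.1452)
Rounded to 4 decimal places: x = -4.2714, theta = -0.1452

Answer: -4.2714 -0.1452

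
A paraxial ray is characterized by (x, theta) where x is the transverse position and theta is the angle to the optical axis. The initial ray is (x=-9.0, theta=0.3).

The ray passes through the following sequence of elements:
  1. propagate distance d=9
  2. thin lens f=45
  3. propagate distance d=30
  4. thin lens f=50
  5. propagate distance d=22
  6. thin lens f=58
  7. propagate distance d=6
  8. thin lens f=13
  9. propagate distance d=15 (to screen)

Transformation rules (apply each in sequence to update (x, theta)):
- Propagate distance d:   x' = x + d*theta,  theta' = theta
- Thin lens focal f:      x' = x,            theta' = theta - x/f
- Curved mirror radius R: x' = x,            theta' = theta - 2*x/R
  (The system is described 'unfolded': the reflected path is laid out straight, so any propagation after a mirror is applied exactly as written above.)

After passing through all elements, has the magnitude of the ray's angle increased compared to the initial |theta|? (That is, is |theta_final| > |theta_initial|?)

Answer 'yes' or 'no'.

Answer: yes

Derivation:
Initial: x=-9.0000 theta=0.3000
After 1 (propagate distance d=9): x=-6.3000 theta=0.3000
After 2 (thin lens f=45): x=-6.3000 theta=0.4400
After 3 (propagate distance d=30): x=6.9000 theta=0.4400
After 4 (thin lens f=50): x=6.9000 theta=0.3020
After 5 (propagate distance d=22): x=13.5440 theta=0.3020
After 6 (thin lens f=58): x=13.5440 theta=993/14500 (≈0.0685)
After 7 (propagate distance d=6): x=101173/7250 (≈13.9549) theta=993/14500 (≈0.0685)
After 8 (thin lens f=13): x=101173/7250 (≈13.9549) theta=-189437/188500 (≈-1.0050)
After 9 (propagate distance d=15 (to screen)): x=-211057/188500 (≈-1.1197) theta=-189437/188500 (≈-1.0050)
|theta_initial|=0.3000 |theta_final|=189437/188500 (≈1.0050) -> increased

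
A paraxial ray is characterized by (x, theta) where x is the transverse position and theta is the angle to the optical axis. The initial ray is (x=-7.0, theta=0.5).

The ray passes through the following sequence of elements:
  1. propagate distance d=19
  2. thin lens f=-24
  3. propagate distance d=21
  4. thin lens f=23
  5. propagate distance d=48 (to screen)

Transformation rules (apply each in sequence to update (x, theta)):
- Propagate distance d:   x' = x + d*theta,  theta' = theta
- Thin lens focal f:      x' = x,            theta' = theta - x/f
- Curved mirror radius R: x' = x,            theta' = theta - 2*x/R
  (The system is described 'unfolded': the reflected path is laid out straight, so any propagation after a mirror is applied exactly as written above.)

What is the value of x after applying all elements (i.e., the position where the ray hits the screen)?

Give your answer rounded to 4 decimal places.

Initial: x=-7.0000 theta=0.5000
After 1 (propagate distance d=19): x=2.5000 theta=0.5000
After 2 (thin lens f=-24): x=2.5000 theta=29/48 (≈0.6042)
After 3 (propagate distance d=21): x=15.1875 theta=29/48 (≈0.6042)
After 4 (thin lens f=23): x=15.1875 theta=-31/552 (≈-0.0562)
After 5 (propagate distance d=48 (to screen)): x=4597/368 (≈12.4918) theta=-31/552 (≈-0.0562)
Rounded to 4 decimal places: x = 12.4918

Answer: 12.4918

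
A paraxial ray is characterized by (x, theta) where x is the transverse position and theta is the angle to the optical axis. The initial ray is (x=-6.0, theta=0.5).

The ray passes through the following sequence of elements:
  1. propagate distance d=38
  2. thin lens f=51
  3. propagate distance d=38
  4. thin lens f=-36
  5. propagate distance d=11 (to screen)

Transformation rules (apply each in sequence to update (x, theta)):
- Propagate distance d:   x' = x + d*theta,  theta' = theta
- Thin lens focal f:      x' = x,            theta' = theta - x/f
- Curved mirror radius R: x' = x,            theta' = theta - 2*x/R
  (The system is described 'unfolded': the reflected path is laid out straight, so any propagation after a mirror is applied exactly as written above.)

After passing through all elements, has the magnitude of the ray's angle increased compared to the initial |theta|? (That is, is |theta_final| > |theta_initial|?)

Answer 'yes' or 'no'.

Initial: x=-6.0000 theta=0.5000
After 1 (propagate distance d=38): x=13.0000 theta=0.5000
After 2 (thin lens f=51): x=13.0000 theta=25/102 (≈0.2451)
After 3 (propagate distance d=38): x=1138/51 (≈22.3137) theta=25/102 (≈0.2451)
After 4 (thin lens f=-36): x=1138/51 (≈22.3137) theta=397/459 (≈0.8649)
After 5 (propagate distance d=11 (to screen)): x=14609/459 (≈31.8279) theta=397/459 (≈0.8649)
|theta_initial|=0.5000 |theta_final|=397/459 (≈0.8649) -> increased

Answer: yes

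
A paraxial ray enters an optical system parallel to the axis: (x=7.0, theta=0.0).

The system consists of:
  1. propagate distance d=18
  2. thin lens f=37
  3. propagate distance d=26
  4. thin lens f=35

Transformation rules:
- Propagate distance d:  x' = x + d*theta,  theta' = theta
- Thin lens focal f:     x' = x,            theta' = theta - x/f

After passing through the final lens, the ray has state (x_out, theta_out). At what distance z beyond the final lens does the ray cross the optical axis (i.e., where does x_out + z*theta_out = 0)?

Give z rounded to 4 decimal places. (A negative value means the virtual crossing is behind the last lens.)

Initial: x=7.0000 theta=0.0000
After 1 (propagate distance d=18): x=7.0000 theta=0.0000
After 2 (thin lens f=37): x=7.0000 theta=-7/37 (≈-0.1892)
After 3 (propagate distance d=26): x=77/37 (≈2.0811) theta=-7/37 (≈-0.1892)
After 4 (thin lens f=35): x=77/37 (≈2.0811) theta=-46/185 (≈-0.2486)
z_focus = -x_out/theta_out = -(77/37)/(-46/185) = 385/46 ≈ 8.3696
Rounded to 4 decimal places: z = 8.3696

Answer: 8.3696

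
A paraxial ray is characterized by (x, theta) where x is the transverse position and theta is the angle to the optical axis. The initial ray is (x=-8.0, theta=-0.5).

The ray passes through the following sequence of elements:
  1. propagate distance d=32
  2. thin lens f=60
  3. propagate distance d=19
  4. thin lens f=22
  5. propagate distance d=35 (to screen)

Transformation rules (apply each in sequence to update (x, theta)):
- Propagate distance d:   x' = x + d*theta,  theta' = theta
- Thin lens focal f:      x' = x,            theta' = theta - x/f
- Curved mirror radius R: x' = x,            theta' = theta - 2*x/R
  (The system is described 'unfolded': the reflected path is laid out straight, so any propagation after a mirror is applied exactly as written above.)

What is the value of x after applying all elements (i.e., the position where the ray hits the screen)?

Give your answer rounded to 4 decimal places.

Answer: 11.8045

Derivation:
Initial: x=-8.0000 theta=-0.5000
After 1 (propagate distance d=32): x=-24.0000 theta=-0.5000
After 2 (thin lens f=60): x=-24.0000 theta=-0.1000
After 3 (propagate distance d=19): x=-25.9000 theta=-0.1000
After 4 (thin lens f=22): x=-25.9000 theta=237/220 (≈1.0773)
After 5 (propagate distance d=35 (to screen)): x=2597/220 (≈11.8045) theta=237/220 (≈1.0773)
Rounded to 4 decimal places: x = 11.8045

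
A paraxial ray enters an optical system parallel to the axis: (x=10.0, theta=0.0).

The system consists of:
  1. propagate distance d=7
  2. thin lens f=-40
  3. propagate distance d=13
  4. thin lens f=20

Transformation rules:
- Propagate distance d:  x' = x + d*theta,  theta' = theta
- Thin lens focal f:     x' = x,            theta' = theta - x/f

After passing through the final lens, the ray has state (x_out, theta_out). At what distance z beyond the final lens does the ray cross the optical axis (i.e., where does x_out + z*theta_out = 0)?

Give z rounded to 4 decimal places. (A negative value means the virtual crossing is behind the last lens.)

Initial: x=10.0000 theta=0.0000
After 1 (propagate distance d=7): x=10.0000 theta=0.0000
After 2 (thin lens f=-40): x=10.0000 theta=0.2500
After 3 (propagate distance d=13): x=13.2500 theta=0.2500
After 4 (thin lens f=20): x=13.2500 theta=-0.4125
z_focus = -x_out/theta_out = -(13.2500)/(-0.4125) = 1060/33 ≈ 32.1212
Rounded to 4 decimal places: z = 32.1212

Answer: 32.1212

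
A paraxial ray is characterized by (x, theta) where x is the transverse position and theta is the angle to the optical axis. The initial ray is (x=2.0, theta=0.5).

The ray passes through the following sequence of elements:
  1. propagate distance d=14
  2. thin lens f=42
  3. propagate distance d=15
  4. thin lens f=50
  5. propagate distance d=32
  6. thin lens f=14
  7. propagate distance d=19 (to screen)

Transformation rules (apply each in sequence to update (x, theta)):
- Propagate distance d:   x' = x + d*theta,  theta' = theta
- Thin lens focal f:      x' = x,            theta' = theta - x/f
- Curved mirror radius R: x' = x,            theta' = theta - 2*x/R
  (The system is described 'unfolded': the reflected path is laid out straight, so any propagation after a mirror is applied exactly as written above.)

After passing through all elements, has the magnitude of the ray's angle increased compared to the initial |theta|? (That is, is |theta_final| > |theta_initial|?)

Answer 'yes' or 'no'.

Answer: yes

Derivation:
Initial: x=2.0000 theta=0.5000
After 1 (propagate distance d=14): x=9.0000 theta=0.5000
After 2 (thin lens f=42): x=9.0000 theta=2/7 (≈0.2857)
After 3 (propagate distance d=15): x=93/7 (≈13.2857) theta=2/7 (≈0.2857)
After 4 (thin lens f=50): x=93/7 (≈13.2857) theta=0.0200
After 5 (propagate distance d=32): x=2437/175 (≈13.9257) theta=0.0200
After 6 (thin lens f=14): x=2437/175 (≈13.9257) theta=-1194/1225 (≈-0.9747)
After 7 (propagate distance d=19 (to screen)): x=-5627/1225 (≈-4.5935) theta=-1194/1225 (≈-0.9747)
|theta_initial|=0.5000 |theta_final|=1194/1225 (≈0.9747) -> increased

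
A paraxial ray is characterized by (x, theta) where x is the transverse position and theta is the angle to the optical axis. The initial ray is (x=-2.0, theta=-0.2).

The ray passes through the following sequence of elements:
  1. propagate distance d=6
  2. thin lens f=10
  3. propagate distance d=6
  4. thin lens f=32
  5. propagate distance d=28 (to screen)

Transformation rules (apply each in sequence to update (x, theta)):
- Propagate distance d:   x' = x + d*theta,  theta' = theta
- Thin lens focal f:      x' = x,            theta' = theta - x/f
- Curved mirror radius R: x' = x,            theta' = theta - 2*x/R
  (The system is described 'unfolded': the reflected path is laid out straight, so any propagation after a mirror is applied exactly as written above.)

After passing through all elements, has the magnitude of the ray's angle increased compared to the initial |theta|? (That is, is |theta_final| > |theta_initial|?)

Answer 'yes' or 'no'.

Answer: no

Derivation:
Initial: x=-2.0000 theta=-0.2000
After 1 (propagate distance d=6): x=-3.2000 theta=-0.2000
After 2 (thin lens f=10): x=-3.2000 theta=0.1200
After 3 (propagate distance d=6): x=-2.4800 theta=0.1200
After 4 (thin lens f=32): x=-2.4800 theta=0.1975
After 5 (propagate distance d=28 (to screen)): x=3.0500 theta=0.1975
|theta_initial|=0.2000 |theta_final|=0.1975 -> not increased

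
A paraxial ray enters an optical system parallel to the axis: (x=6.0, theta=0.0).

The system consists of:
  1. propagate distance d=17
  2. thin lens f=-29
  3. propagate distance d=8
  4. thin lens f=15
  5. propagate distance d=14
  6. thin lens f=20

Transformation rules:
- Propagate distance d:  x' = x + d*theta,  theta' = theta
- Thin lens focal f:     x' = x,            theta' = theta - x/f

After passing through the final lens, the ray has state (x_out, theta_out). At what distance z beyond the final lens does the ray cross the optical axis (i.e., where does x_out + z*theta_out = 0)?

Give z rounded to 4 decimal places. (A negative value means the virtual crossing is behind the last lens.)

Initial: x=6.0000 theta=0.0000
After 1 (propagate distance d=17): x=6.0000 theta=0.0000
After 2 (thin lens f=-29): x=6.0000 theta=6/29 (≈0.2069)
After 3 (propagate distance d=8): x=222/29 (≈7.6552) theta=6/29 (≈0.2069)
After 4 (thin lens f=15): x=222/29 (≈7.6552) theta=-44/145 (≈-0.3034)
After 5 (propagate distance d=14): x=494/145 (≈3.4069) theta=-44/145 (≈-0.3034)
After 6 (thin lens f=20): x=494/145 (≈3.4069) theta=-687/1450 (≈-0.4738)
z_focus = -x_out/theta_out = -(494/145)/(-687/1450) = 4940/687 ≈ 7.1907
Rounded to 4 decimal places: z = 7.1907

Answer: 7.1907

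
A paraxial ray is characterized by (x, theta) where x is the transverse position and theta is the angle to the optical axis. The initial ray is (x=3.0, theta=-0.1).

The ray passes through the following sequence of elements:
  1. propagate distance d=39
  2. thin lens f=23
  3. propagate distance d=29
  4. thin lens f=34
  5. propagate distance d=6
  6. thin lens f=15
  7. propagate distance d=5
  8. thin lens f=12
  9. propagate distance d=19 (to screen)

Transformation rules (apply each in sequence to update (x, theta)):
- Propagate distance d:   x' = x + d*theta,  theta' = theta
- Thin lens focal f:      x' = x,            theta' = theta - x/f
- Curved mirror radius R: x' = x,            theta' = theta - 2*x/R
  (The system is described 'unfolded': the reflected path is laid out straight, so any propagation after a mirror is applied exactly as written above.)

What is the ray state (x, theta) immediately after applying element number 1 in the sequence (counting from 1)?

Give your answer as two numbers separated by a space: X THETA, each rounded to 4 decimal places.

Answer: -0.9000 -0.1000

Derivation:
Initial: x=3.0000 theta=-0.1000
After 1 (propagate distance d=39): x=-0.9000 theta=-0.1000
Rounded to 4 decimal places: x = -0.9000, theta = -0.1000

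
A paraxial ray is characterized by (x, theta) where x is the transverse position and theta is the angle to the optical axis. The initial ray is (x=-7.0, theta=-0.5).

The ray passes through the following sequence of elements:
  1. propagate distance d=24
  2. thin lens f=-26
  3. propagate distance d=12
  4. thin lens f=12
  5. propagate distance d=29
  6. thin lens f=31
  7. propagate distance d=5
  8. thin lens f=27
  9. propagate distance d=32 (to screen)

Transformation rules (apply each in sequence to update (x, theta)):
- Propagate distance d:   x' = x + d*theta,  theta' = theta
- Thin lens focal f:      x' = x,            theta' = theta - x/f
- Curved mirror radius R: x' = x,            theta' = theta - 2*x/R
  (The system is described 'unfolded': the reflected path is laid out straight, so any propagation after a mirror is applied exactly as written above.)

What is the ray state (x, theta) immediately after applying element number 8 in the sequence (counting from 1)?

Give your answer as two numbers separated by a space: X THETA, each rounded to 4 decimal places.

Answer: 18.1048 0.5209

Derivation:
Initial: x=-7.0000 theta=-0.5000
After 1 (propagate distance d=24): x=-19.0000 theta=-0.5000
After 2 (thin lens f=-26): x=-19.0000 theta=-16/13 (≈-1.2308)
After 3 (propagate distance d=12): x=-439/13 (≈-33.7692) theta=-16/13 (≈-1.2308)
After 4 (thin lens f=12): x=-439/13 (≈-33.7692) theta=19/12 (≈1.5833)
After 5 (propagate distance d=29): x=1895/156 (≈12.1474) theta=19/12 (≈1.5833)
After 6 (thin lens f=31): x=1895/156 (≈12.1474) theta=2881/2418 (≈1.1915)
After 7 (propagate distance d=5): x=2245/124 (≈18.1048) theta=2881/2418 (≈1.1915)
After 8 (thin lens f=27): x=2245/124 (≈18.1048) theta=22673/43524 (≈0.5209)
Rounded to 4 decimal places: x = 18.1048, theta = 0.5209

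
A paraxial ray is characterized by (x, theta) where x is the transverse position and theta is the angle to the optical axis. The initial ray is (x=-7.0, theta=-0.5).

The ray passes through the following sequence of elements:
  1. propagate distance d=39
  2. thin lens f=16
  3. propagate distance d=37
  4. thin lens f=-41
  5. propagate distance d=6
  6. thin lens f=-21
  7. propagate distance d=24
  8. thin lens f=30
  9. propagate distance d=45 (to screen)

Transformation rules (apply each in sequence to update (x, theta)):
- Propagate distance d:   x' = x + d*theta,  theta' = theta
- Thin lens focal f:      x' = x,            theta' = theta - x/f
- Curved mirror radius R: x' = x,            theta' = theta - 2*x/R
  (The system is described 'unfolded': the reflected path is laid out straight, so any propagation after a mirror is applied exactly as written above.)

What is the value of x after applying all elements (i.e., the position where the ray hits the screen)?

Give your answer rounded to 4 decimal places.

Initial: x=-7.0000 theta=-0.5000
After 1 (propagate distance d=39): x=-26.5000 theta=-0.5000
After 2 (thin lens f=16): x=-26.5000 theta=37/32 (≈1.1563)
After 3 (propagate distance d=37): x=521/32 (≈16.2813) theta=37/32 (≈1.1563)
After 4 (thin lens f=-41): x=521/32 (≈16.2813) theta=1019/656 (≈1.5534)
After 5 (propagate distance d=6): x=33589/1312 (≈25.6014) theta=1019/656 (≈1.5534)
After 6 (thin lens f=-21): x=33589/1312 (≈25.6014) theta=76387/27552 (≈2.7725)
After 7 (propagate distance d=24): x=846219/9184 (≈92.1406) theta=76387/27552 (≈2.7725)
After 8 (thin lens f=30): x=846219/9184 (≈92.1406) theta=-82349/275520 (≈-0.2989)
After 9 (propagate distance d=45 (to screen)): x=1445391/18368 (≈78.6907) theta=-82349/275520 (≈-0.2989)
Rounded to 4 decimal places: x = 78.6907

Answer: 78.6907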